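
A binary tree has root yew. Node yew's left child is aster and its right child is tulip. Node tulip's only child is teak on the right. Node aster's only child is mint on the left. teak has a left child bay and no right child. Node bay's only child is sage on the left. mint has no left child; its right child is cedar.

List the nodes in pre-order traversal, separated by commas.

yew, aster, mint, cedar, tulip, teak, bay, sage

Pre-order visits the node, then its left subtree, then its right subtree.
Visit yew.
At yew: go left to aster.
  Visit aster.
  At aster: go left to mint.
    Visit mint.
    At mint: no left child.
    At mint: go right to cedar.
      cedar is a leaf — visit cedar.
  At aster: no right child.
At yew: go right to tulip.
  Visit tulip.
  At tulip: no left child.
  At tulip: go right to teak.
    Visit teak.
    At teak: go left to bay.
      Visit bay.
      At bay: go left to sage.
        sage is a leaf — visit sage.
      At bay: no right child.
    At teak: no right child.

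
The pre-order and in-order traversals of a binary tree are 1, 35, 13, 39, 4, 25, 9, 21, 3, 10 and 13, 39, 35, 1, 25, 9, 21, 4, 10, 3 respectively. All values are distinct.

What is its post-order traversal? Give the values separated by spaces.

The first element of pre-order is the root; it splits in-order into left and right subtrees.
Root 1: left subtree has 3 nodes {13, 39, 35}, right has 6 {25, 9, 21, 4, 10, 3}.
  Root 35: left subtree has 2 nodes {13, 39}, right has 0 { }.
    Root 13: left subtree has 0 nodes { }, right has 1 {39}.
  Root 4: left subtree has 3 nodes {25, 9, 21}, right has 2 {10, 3}.
    Root 25: left subtree has 0 nodes { }, right has 2 {9, 21}.
      Root 9: left subtree has 0 nodes { }, right has 1 {21}.
    Root 3: left subtree has 1 node {10}, right has 0 { }.

39 13 35 21 9 25 10 3 4 1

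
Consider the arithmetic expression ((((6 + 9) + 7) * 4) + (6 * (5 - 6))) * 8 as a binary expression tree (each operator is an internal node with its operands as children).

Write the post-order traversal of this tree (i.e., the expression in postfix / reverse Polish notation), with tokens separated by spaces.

Post-order on an expression tree gives postfix notation: for each operator, emit left operand, right operand, then the operator.

6 9 + 7 + 4 * 6 5 6 - * + 8 *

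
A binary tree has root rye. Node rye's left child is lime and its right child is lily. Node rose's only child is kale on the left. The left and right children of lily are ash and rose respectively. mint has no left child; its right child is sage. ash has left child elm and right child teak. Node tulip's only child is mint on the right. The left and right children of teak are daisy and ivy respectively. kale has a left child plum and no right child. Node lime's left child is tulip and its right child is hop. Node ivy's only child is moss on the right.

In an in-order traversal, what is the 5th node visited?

In-order visits the left subtree, then the node, then the right subtree.
At rye: go left to lime.
  At lime: go left to tulip.
    At tulip: no left child.
    Visit tulip.
    At tulip: go right to mint.
      At mint: no left child.
      Visit mint.
      At mint: go right to sage.
        sage is a leaf — visit sage.
  Visit lime.
  At lime: go right to hop.
    hop is a leaf — visit hop.
Visit rye.
At rye: go right to lily.
  At lily: go left to ash.
    At ash: go left to elm.
      elm is a leaf — visit elm.
    Visit ash.
    At ash: go right to teak.
      At teak: go left to daisy.
        daisy is a leaf — visit daisy.
      Visit teak.
      At teak: go right to ivy.
        At ivy: no left child.
        Visit ivy.
        At ivy: go right to moss.
          moss is a leaf — visit moss.
  Visit lily.
  At lily: go right to rose.
    At rose: go left to kale.
      At kale: go left to plum.
        plum is a leaf — visit plum.
      Visit kale.
      At kale: no right child.
    Visit rose.
    At rose: no right child.
Full in-order sequence: tulip, mint, sage, lime, hop, rye, elm, ash, daisy, teak, ivy, moss, lily, plum, kale, rose.

hop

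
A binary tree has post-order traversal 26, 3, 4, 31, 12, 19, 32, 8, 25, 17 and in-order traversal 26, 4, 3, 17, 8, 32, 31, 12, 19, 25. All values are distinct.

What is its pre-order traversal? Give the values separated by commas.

The last element of post-order is the root; it splits in-order into left and right subtrees.
Root 17: left subtree has 3 nodes {26, 4, 3}, right has 6 {8, 32, 31, 12, 19, 25}.
  Root 4: left subtree has 1 node {26}, right has 1 {3}.
  Root 25: left subtree has 5 nodes {8, 32, 31, 12, 19}, right has 0 { }.
    Root 8: left subtree has 0 nodes { }, right has 4 {32, 31, 12, 19}.
      Root 32: left subtree has 0 nodes { }, right has 3 {31, 12, 19}.
        Root 19: left subtree has 2 nodes {31, 12}, right has 0 { }.
          Root 12: left subtree has 1 node {31}, right has 0 { }.

17, 4, 26, 3, 25, 8, 32, 19, 12, 31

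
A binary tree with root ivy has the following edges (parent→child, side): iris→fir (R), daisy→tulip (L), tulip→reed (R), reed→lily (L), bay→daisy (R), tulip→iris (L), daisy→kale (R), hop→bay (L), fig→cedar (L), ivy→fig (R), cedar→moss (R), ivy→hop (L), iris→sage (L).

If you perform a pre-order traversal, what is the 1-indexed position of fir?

8

Pre-order visits the node, then its left subtree, then its right subtree.
Visit ivy.
At ivy: go left to hop.
  Visit hop.
  At hop: go left to bay.
    Visit bay.
    At bay: no left child.
    At bay: go right to daisy.
      Visit daisy.
      At daisy: go left to tulip.
        Visit tulip.
        At tulip: go left to iris.
          Visit iris.
          At iris: go left to sage.
            sage is a leaf — visit sage.
          At iris: go right to fir.
            fir is a leaf — visit fir.
        At tulip: go right to reed.
          Visit reed.
          At reed: go left to lily.
            lily is a leaf — visit lily.
          At reed: no right child.
      At daisy: go right to kale.
        kale is a leaf — visit kale.
  At hop: no right child.
At ivy: go right to fig.
  Visit fig.
  At fig: go left to cedar.
    Visit cedar.
    At cedar: no left child.
    At cedar: go right to moss.
      moss is a leaf — visit moss.
  At fig: no right child.
Full pre-order sequence: ivy, hop, bay, daisy, tulip, iris, sage, fir, reed, lily, kale, fig, cedar, moss.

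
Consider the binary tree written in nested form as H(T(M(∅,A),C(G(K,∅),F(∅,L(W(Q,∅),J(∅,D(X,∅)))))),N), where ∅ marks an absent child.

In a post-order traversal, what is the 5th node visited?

Post-order visits the left subtree, then the right subtree, then the node.
At H: go left to T.
  At T: go left to M.
    At M: no left child.
    At M: go right to A.
      A is a leaf — visit A.
    Visit M.
  At T: go right to C.
    At C: go left to G.
      At G: go left to K.
        K is a leaf — visit K.
      At G: no right child.
      Visit G.
    At C: go right to F.
      At F: no left child.
      At F: go right to L.
        At L: go left to W.
          At W: go left to Q.
            Q is a leaf — visit Q.
          At W: no right child.
          Visit W.
        At L: go right to J.
          At J: no left child.
          At J: go right to D.
            At D: go left to X.
              X is a leaf — visit X.
            At D: no right child.
            Visit D.
          Visit J.
        Visit L.
      Visit F.
    Visit C.
  Visit T.
At H: go right to N.
  N is a leaf — visit N.
Visit H.
Full post-order sequence: A, M, K, G, Q, W, X, D, J, L, F, C, T, N, H.

Q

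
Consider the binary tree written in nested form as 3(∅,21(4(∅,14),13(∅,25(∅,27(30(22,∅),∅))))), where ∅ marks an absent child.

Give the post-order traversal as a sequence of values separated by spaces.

14 4 22 30 27 25 13 21 3

Post-order visits the left subtree, then the right subtree, then the node.
At 3: no left child.
At 3: go right to 21.
  At 21: go left to 4.
    At 4: no left child.
    At 4: go right to 14.
      14 is a leaf — visit 14.
    Visit 4.
  At 21: go right to 13.
    At 13: no left child.
    At 13: go right to 25.
      At 25: no left child.
      At 25: go right to 27.
        At 27: go left to 30.
          At 30: go left to 22.
            22 is a leaf — visit 22.
          At 30: no right child.
          Visit 30.
        At 27: no right child.
        Visit 27.
      Visit 25.
    Visit 13.
  Visit 21.
Visit 3.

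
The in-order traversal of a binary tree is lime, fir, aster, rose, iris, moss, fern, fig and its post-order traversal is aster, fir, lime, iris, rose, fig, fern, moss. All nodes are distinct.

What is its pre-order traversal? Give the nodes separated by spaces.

moss rose lime fir aster iris fern fig

The last element of post-order is the root; it splits in-order into left and right subtrees.
Root moss: left subtree has 5 nodes {lime, fir, aster, rose, iris}, right has 2 {fern, fig}.
  Root rose: left subtree has 3 nodes {lime, fir, aster}, right has 1 {iris}.
    Root lime: left subtree has 0 nodes { }, right has 2 {fir, aster}.
      Root fir: left subtree has 0 nodes { }, right has 1 {aster}.
  Root fern: left subtree has 0 nodes { }, right has 1 {fig}.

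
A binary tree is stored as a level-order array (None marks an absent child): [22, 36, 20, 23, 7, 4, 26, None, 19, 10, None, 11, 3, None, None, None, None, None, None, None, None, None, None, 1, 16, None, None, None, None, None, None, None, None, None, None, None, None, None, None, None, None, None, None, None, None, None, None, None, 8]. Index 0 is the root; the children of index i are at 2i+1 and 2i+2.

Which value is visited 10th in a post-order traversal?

3

Post-order visits the left subtree, then the right subtree, then the node.
At 22: go left to 36.
  At 36: go left to 23.
    At 23: no left child.
    At 23: go right to 19.
      19 is a leaf — visit 19.
    Visit 23.
  At 36: go right to 7.
    At 7: go left to 10.
      10 is a leaf — visit 10.
    At 7: no right child.
    Visit 7.
  Visit 36.
At 22: go right to 20.
  At 20: go left to 4.
    At 4: go left to 11.
      At 11: go left to 1.
        At 1: no left child.
        At 1: go right to 8.
          8 is a leaf — visit 8.
        Visit 1.
      At 11: go right to 16.
        16 is a leaf — visit 16.
      Visit 11.
    At 4: go right to 3.
      3 is a leaf — visit 3.
    Visit 4.
  At 20: go right to 26.
    26 is a leaf — visit 26.
  Visit 20.
Visit 22.
Full post-order sequence: 19, 23, 10, 7, 36, 8, 1, 16, 11, 3, 4, 26, 20, 22.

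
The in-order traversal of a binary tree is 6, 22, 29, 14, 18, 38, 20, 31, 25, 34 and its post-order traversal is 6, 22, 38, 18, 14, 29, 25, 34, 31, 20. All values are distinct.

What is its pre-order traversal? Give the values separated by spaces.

20 29 22 6 14 18 38 31 34 25

The last element of post-order is the root; it splits in-order into left and right subtrees.
Root 20: left subtree has 6 nodes {6, 22, 29, 14, 18, 38}, right has 3 {31, 25, 34}.
  Root 29: left subtree has 2 nodes {6, 22}, right has 3 {14, 18, 38}.
    Root 22: left subtree has 1 node {6}, right has 0 { }.
    Root 14: left subtree has 0 nodes { }, right has 2 {18, 38}.
      Root 18: left subtree has 0 nodes { }, right has 1 {38}.
  Root 31: left subtree has 0 nodes { }, right has 2 {25, 34}.
    Root 34: left subtree has 1 node {25}, right has 0 { }.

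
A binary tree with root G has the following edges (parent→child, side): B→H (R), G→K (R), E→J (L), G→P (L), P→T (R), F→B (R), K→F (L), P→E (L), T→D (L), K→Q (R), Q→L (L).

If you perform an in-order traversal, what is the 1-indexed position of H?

In-order visits the left subtree, then the node, then the right subtree.
At G: go left to P.
  At P: go left to E.
    At E: go left to J.
      J is a leaf — visit J.
    Visit E.
    At E: no right child.
  Visit P.
  At P: go right to T.
    At T: go left to D.
      D is a leaf — visit D.
    Visit T.
    At T: no right child.
Visit G.
At G: go right to K.
  At K: go left to F.
    At F: no left child.
    Visit F.
    At F: go right to B.
      At B: no left child.
      Visit B.
      At B: go right to H.
        H is a leaf — visit H.
  Visit K.
  At K: go right to Q.
    At Q: go left to L.
      L is a leaf — visit L.
    Visit Q.
    At Q: no right child.
Full in-order sequence: J, E, P, D, T, G, F, B, H, K, L, Q.

9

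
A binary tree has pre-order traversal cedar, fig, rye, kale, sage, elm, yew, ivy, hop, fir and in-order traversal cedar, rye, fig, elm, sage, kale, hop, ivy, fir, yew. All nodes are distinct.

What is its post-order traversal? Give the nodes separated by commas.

The first element of pre-order is the root; it splits in-order into left and right subtrees.
Root cedar: left subtree has 0 nodes { }, right has 9 {rye, fig, elm, sage, kale, hop, ivy, fir, yew}.
  Root fig: left subtree has 1 node {rye}, right has 7 {elm, sage, kale, hop, ivy, fir, yew}.
    Root kale: left subtree has 2 nodes {elm, sage}, right has 4 {hop, ivy, fir, yew}.
      Root sage: left subtree has 1 node {elm}, right has 0 { }.
      Root yew: left subtree has 3 nodes {hop, ivy, fir}, right has 0 { }.
        Root ivy: left subtree has 1 node {hop}, right has 1 {fir}.

rye, elm, sage, hop, fir, ivy, yew, kale, fig, cedar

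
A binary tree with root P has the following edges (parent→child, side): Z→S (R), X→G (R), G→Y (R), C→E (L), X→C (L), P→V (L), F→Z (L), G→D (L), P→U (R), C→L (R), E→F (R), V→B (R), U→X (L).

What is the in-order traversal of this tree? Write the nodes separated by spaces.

In-order visits the left subtree, then the node, then the right subtree.
At P: go left to V.
  At V: no left child.
  Visit V.
  At V: go right to B.
    B is a leaf — visit B.
Visit P.
At P: go right to U.
  At U: go left to X.
    At X: go left to C.
      At C: go left to E.
        At E: no left child.
        Visit E.
        At E: go right to F.
          At F: go left to Z.
            At Z: no left child.
            Visit Z.
            At Z: go right to S.
              S is a leaf — visit S.
          Visit F.
          At F: no right child.
      Visit C.
      At C: go right to L.
        L is a leaf — visit L.
    Visit X.
    At X: go right to G.
      At G: go left to D.
        D is a leaf — visit D.
      Visit G.
      At G: go right to Y.
        Y is a leaf — visit Y.
  Visit U.
  At U: no right child.

V B P E Z S F C L X D G Y U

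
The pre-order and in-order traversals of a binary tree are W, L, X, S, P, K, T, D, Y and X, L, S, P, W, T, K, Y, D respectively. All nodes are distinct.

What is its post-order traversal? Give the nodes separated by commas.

The first element of pre-order is the root; it splits in-order into left and right subtrees.
Root W: left subtree has 4 nodes {X, L, S, P}, right has 4 {T, K, Y, D}.
  Root L: left subtree has 1 node {X}, right has 2 {S, P}.
    Root S: left subtree has 0 nodes { }, right has 1 {P}.
  Root K: left subtree has 1 node {T}, right has 2 {Y, D}.
    Root D: left subtree has 1 node {Y}, right has 0 { }.

X, P, S, L, T, Y, D, K, W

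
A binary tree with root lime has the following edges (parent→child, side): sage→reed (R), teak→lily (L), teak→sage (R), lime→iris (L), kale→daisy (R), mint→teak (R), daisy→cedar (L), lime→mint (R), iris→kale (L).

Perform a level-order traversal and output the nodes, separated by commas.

lime, iris, mint, kale, teak, daisy, lily, sage, cedar, reed

Level-order visits nodes level by level from the root, left to right within each level.
Level 0: lime
Level 1: iris, mint
Level 2: kale, teak
Level 3: daisy, lily, sage
Level 4: cedar, reed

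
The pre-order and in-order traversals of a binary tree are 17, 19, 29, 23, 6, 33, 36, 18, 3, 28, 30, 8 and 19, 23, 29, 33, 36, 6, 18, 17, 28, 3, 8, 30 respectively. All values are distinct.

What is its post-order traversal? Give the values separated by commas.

The first element of pre-order is the root; it splits in-order into left and right subtrees.
Root 17: left subtree has 7 nodes {19, 23, 29, 33, 36, 6, 18}, right has 4 {28, 3, 8, 30}.
  Root 19: left subtree has 0 nodes { }, right has 6 {23, 29, 33, 36, 6, 18}.
    Root 29: left subtree has 1 node {23}, right has 4 {33, 36, 6, 18}.
      Root 6: left subtree has 2 nodes {33, 36}, right has 1 {18}.
        Root 33: left subtree has 0 nodes { }, right has 1 {36}.
  Root 3: left subtree has 1 node {28}, right has 2 {8, 30}.
    Root 30: left subtree has 1 node {8}, right has 0 { }.

23, 36, 33, 18, 6, 29, 19, 28, 8, 30, 3, 17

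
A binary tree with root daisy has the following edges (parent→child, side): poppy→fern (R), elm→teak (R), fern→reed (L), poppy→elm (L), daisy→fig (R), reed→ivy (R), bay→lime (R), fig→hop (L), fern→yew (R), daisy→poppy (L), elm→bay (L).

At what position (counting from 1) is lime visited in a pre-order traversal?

5

Pre-order visits the node, then its left subtree, then its right subtree.
Visit daisy.
At daisy: go left to poppy.
  Visit poppy.
  At poppy: go left to elm.
    Visit elm.
    At elm: go left to bay.
      Visit bay.
      At bay: no left child.
      At bay: go right to lime.
        lime is a leaf — visit lime.
    At elm: go right to teak.
      teak is a leaf — visit teak.
  At poppy: go right to fern.
    Visit fern.
    At fern: go left to reed.
      Visit reed.
      At reed: no left child.
      At reed: go right to ivy.
        ivy is a leaf — visit ivy.
    At fern: go right to yew.
      yew is a leaf — visit yew.
At daisy: go right to fig.
  Visit fig.
  At fig: go left to hop.
    hop is a leaf — visit hop.
  At fig: no right child.
Full pre-order sequence: daisy, poppy, elm, bay, lime, teak, fern, reed, ivy, yew, fig, hop.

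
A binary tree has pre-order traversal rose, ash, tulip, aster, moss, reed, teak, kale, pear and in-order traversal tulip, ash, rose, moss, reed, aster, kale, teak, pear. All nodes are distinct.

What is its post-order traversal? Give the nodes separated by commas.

tulip, ash, reed, moss, kale, pear, teak, aster, rose

The first element of pre-order is the root; it splits in-order into left and right subtrees.
Root rose: left subtree has 2 nodes {tulip, ash}, right has 6 {moss, reed, aster, kale, teak, pear}.
  Root ash: left subtree has 1 node {tulip}, right has 0 { }.
  Root aster: left subtree has 2 nodes {moss, reed}, right has 3 {kale, teak, pear}.
    Root moss: left subtree has 0 nodes { }, right has 1 {reed}.
    Root teak: left subtree has 1 node {kale}, right has 1 {pear}.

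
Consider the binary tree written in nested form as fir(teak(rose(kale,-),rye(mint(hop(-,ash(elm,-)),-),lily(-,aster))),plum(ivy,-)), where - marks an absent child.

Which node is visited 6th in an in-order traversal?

ash

In-order visits the left subtree, then the node, then the right subtree.
At fir: go left to teak.
  At teak: go left to rose.
    At rose: go left to kale.
      kale is a leaf — visit kale.
    Visit rose.
    At rose: no right child.
  Visit teak.
  At teak: go right to rye.
    At rye: go left to mint.
      At mint: go left to hop.
        At hop: no left child.
        Visit hop.
        At hop: go right to ash.
          At ash: go left to elm.
            elm is a leaf — visit elm.
          Visit ash.
          At ash: no right child.
      Visit mint.
      At mint: no right child.
    Visit rye.
    At rye: go right to lily.
      At lily: no left child.
      Visit lily.
      At lily: go right to aster.
        aster is a leaf — visit aster.
Visit fir.
At fir: go right to plum.
  At plum: go left to ivy.
    ivy is a leaf — visit ivy.
  Visit plum.
  At plum: no right child.
Full in-order sequence: kale, rose, teak, hop, elm, ash, mint, rye, lily, aster, fir, ivy, plum.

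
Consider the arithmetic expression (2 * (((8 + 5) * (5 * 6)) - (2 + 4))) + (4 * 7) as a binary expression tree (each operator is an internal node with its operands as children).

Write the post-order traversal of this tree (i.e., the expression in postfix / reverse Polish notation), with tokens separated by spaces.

2 8 5 + 5 6 * * 2 4 + - * 4 7 * +

Post-order on an expression tree gives postfix notation: for each operator, emit left operand, right operand, then the operator.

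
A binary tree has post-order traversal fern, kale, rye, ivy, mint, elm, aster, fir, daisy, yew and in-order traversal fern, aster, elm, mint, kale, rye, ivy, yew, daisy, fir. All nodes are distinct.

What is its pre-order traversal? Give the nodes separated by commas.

yew, aster, fern, elm, mint, ivy, rye, kale, daisy, fir

The last element of post-order is the root; it splits in-order into left and right subtrees.
Root yew: left subtree has 7 nodes {fern, aster, elm, mint, kale, rye, ivy}, right has 2 {daisy, fir}.
  Root aster: left subtree has 1 node {fern}, right has 5 {elm, mint, kale, rye, ivy}.
    Root elm: left subtree has 0 nodes { }, right has 4 {mint, kale, rye, ivy}.
      Root mint: left subtree has 0 nodes { }, right has 3 {kale, rye, ivy}.
        Root ivy: left subtree has 2 nodes {kale, rye}, right has 0 { }.
          Root rye: left subtree has 1 node {kale}, right has 0 { }.
  Root daisy: left subtree has 0 nodes { }, right has 1 {fir}.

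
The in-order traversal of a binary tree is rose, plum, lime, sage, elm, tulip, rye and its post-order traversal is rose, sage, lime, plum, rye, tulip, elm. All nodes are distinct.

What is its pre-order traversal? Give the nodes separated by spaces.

The last element of post-order is the root; it splits in-order into left and right subtrees.
Root elm: left subtree has 4 nodes {rose, plum, lime, sage}, right has 2 {tulip, rye}.
  Root plum: left subtree has 1 node {rose}, right has 2 {lime, sage}.
    Root lime: left subtree has 0 nodes { }, right has 1 {sage}.
  Root tulip: left subtree has 0 nodes { }, right has 1 {rye}.

elm plum rose lime sage tulip rye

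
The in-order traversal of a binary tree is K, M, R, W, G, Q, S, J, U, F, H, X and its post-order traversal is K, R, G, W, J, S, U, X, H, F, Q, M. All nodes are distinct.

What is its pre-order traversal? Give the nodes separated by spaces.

M K Q W R G F U S J H X

The last element of post-order is the root; it splits in-order into left and right subtrees.
Root M: left subtree has 1 node {K}, right has 10 {R, W, G, Q, S, J, U, F, H, X}.
  Root Q: left subtree has 3 nodes {R, W, G}, right has 6 {S, J, U, F, H, X}.
    Root W: left subtree has 1 node {R}, right has 1 {G}.
    Root F: left subtree has 3 nodes {S, J, U}, right has 2 {H, X}.
      Root U: left subtree has 2 nodes {S, J}, right has 0 { }.
        Root S: left subtree has 0 nodes { }, right has 1 {J}.
      Root H: left subtree has 0 nodes { }, right has 1 {X}.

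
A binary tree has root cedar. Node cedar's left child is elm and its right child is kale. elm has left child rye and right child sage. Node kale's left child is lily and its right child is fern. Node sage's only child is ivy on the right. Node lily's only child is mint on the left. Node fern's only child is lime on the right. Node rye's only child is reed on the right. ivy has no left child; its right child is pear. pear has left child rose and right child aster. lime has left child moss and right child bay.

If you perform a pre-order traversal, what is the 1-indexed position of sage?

5

Pre-order visits the node, then its left subtree, then its right subtree.
Visit cedar.
At cedar: go left to elm.
  Visit elm.
  At elm: go left to rye.
    Visit rye.
    At rye: no left child.
    At rye: go right to reed.
      reed is a leaf — visit reed.
  At elm: go right to sage.
    Visit sage.
    At sage: no left child.
    At sage: go right to ivy.
      Visit ivy.
      At ivy: no left child.
      At ivy: go right to pear.
        Visit pear.
        At pear: go left to rose.
          rose is a leaf — visit rose.
        At pear: go right to aster.
          aster is a leaf — visit aster.
At cedar: go right to kale.
  Visit kale.
  At kale: go left to lily.
    Visit lily.
    At lily: go left to mint.
      mint is a leaf — visit mint.
    At lily: no right child.
  At kale: go right to fern.
    Visit fern.
    At fern: no left child.
    At fern: go right to lime.
      Visit lime.
      At lime: go left to moss.
        moss is a leaf — visit moss.
      At lime: go right to bay.
        bay is a leaf — visit bay.
Full pre-order sequence: cedar, elm, rye, reed, sage, ivy, pear, rose, aster, kale, lily, mint, fern, lime, moss, bay.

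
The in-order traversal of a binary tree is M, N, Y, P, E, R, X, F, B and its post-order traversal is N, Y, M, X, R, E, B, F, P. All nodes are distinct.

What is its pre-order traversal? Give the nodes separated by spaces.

The last element of post-order is the root; it splits in-order into left and right subtrees.
Root P: left subtree has 3 nodes {M, N, Y}, right has 5 {E, R, X, F, B}.
  Root M: left subtree has 0 nodes { }, right has 2 {N, Y}.
    Root Y: left subtree has 1 node {N}, right has 0 { }.
  Root F: left subtree has 3 nodes {E, R, X}, right has 1 {B}.
    Root E: left subtree has 0 nodes { }, right has 2 {R, X}.
      Root R: left subtree has 0 nodes { }, right has 1 {X}.

P M Y N F E R X B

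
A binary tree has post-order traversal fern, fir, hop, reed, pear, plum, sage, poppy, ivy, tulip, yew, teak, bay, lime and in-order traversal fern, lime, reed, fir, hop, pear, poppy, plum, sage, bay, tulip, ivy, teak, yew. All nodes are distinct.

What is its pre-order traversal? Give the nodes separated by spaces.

lime fern bay poppy pear reed hop fir sage plum teak tulip ivy yew

The last element of post-order is the root; it splits in-order into left and right subtrees.
Root lime: left subtree has 1 node {fern}, right has 12 {reed, fir, hop, pear, poppy, plum, sage, bay, tulip, ivy, teak, yew}.
  Root bay: left subtree has 7 nodes {reed, fir, hop, pear, poppy, plum, sage}, right has 4 {tulip, ivy, teak, yew}.
    Root poppy: left subtree has 4 nodes {reed, fir, hop, pear}, right has 2 {plum, sage}.
      Root pear: left subtree has 3 nodes {reed, fir, hop}, right has 0 { }.
        Root reed: left subtree has 0 nodes { }, right has 2 {fir, hop}.
          Root hop: left subtree has 1 node {fir}, right has 0 { }.
      Root sage: left subtree has 1 node {plum}, right has 0 { }.
    Root teak: left subtree has 2 nodes {tulip, ivy}, right has 1 {yew}.
      Root tulip: left subtree has 0 nodes { }, right has 1 {ivy}.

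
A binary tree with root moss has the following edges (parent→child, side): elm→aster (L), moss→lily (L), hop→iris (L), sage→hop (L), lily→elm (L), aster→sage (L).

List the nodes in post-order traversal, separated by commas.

iris, hop, sage, aster, elm, lily, moss

Post-order visits the left subtree, then the right subtree, then the node.
At moss: go left to lily.
  At lily: go left to elm.
    At elm: go left to aster.
      At aster: go left to sage.
        At sage: go left to hop.
          At hop: go left to iris.
            iris is a leaf — visit iris.
          At hop: no right child.
          Visit hop.
        At sage: no right child.
        Visit sage.
      At aster: no right child.
      Visit aster.
    At elm: no right child.
    Visit elm.
  At lily: no right child.
  Visit lily.
At moss: no right child.
Visit moss.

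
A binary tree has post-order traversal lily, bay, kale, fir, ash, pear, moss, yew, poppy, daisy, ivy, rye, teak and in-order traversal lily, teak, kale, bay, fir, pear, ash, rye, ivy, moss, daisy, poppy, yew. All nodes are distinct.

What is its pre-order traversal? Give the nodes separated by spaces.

teak lily rye pear fir kale bay ash ivy daisy moss poppy yew

The last element of post-order is the root; it splits in-order into left and right subtrees.
Root teak: left subtree has 1 node {lily}, right has 11 {kale, bay, fir, pear, ash, rye, ivy, moss, daisy, poppy, yew}.
  Root rye: left subtree has 5 nodes {kale, bay, fir, pear, ash}, right has 5 {ivy, moss, daisy, poppy, yew}.
    Root pear: left subtree has 3 nodes {kale, bay, fir}, right has 1 {ash}.
      Root fir: left subtree has 2 nodes {kale, bay}, right has 0 { }.
        Root kale: left subtree has 0 nodes { }, right has 1 {bay}.
    Root ivy: left subtree has 0 nodes { }, right has 4 {moss, daisy, poppy, yew}.
      Root daisy: left subtree has 1 node {moss}, right has 2 {poppy, yew}.
        Root poppy: left subtree has 0 nodes { }, right has 1 {yew}.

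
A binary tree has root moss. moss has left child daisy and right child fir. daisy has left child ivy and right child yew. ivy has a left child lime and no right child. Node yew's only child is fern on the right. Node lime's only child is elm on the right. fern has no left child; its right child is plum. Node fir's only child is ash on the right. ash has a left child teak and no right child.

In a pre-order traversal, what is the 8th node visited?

Pre-order visits the node, then its left subtree, then its right subtree.
Visit moss.
At moss: go left to daisy.
  Visit daisy.
  At daisy: go left to ivy.
    Visit ivy.
    At ivy: go left to lime.
      Visit lime.
      At lime: no left child.
      At lime: go right to elm.
        elm is a leaf — visit elm.
    At ivy: no right child.
  At daisy: go right to yew.
    Visit yew.
    At yew: no left child.
    At yew: go right to fern.
      Visit fern.
      At fern: no left child.
      At fern: go right to plum.
        plum is a leaf — visit plum.
At moss: go right to fir.
  Visit fir.
  At fir: no left child.
  At fir: go right to ash.
    Visit ash.
    At ash: go left to teak.
      teak is a leaf — visit teak.
    At ash: no right child.
Full pre-order sequence: moss, daisy, ivy, lime, elm, yew, fern, plum, fir, ash, teak.

plum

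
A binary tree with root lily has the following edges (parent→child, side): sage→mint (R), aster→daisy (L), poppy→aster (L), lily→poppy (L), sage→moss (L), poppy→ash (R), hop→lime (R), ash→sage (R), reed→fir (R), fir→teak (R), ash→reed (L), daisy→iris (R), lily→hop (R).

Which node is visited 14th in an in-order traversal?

In-order visits the left subtree, then the node, then the right subtree.
At lily: go left to poppy.
  At poppy: go left to aster.
    At aster: go left to daisy.
      At daisy: no left child.
      Visit daisy.
      At daisy: go right to iris.
        iris is a leaf — visit iris.
    Visit aster.
    At aster: no right child.
  Visit poppy.
  At poppy: go right to ash.
    At ash: go left to reed.
      At reed: no left child.
      Visit reed.
      At reed: go right to fir.
        At fir: no left child.
        Visit fir.
        At fir: go right to teak.
          teak is a leaf — visit teak.
    Visit ash.
    At ash: go right to sage.
      At sage: go left to moss.
        moss is a leaf — visit moss.
      Visit sage.
      At sage: go right to mint.
        mint is a leaf — visit mint.
Visit lily.
At lily: go right to hop.
  At hop: no left child.
  Visit hop.
  At hop: go right to lime.
    lime is a leaf — visit lime.
Full in-order sequence: daisy, iris, aster, poppy, reed, fir, teak, ash, moss, sage, mint, lily, hop, lime.

lime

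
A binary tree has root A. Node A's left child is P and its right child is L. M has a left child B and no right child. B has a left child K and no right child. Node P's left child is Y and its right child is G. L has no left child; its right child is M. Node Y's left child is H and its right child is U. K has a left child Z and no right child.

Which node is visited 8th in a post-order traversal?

B

Post-order visits the left subtree, then the right subtree, then the node.
At A: go left to P.
  At P: go left to Y.
    At Y: go left to H.
      H is a leaf — visit H.
    At Y: go right to U.
      U is a leaf — visit U.
    Visit Y.
  At P: go right to G.
    G is a leaf — visit G.
  Visit P.
At A: go right to L.
  At L: no left child.
  At L: go right to M.
    At M: go left to B.
      At B: go left to K.
        At K: go left to Z.
          Z is a leaf — visit Z.
        At K: no right child.
        Visit K.
      At B: no right child.
      Visit B.
    At M: no right child.
    Visit M.
  Visit L.
Visit A.
Full post-order sequence: H, U, Y, G, P, Z, K, B, M, L, A.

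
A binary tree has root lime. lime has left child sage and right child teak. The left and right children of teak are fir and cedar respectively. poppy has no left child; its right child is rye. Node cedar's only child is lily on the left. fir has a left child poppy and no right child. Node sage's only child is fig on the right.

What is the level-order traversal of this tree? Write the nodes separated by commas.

Level-order visits nodes level by level from the root, left to right within each level.
Level 0: lime
Level 1: sage, teak
Level 2: fig, fir, cedar
Level 3: poppy, lily
Level 4: rye

lime, sage, teak, fig, fir, cedar, poppy, lily, rye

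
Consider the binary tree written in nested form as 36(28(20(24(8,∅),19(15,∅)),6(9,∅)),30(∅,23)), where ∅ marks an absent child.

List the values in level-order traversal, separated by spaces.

Level-order visits nodes level by level from the root, left to right within each level.
Level 0: 36
Level 1: 28, 30
Level 2: 20, 6, 23
Level 3: 24, 19, 9
Level 4: 8, 15

36 28 30 20 6 23 24 19 9 8 15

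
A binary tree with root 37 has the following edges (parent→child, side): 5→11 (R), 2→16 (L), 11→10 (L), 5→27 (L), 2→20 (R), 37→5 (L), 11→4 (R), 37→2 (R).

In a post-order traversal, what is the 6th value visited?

16

Post-order visits the left subtree, then the right subtree, then the node.
At 37: go left to 5.
  At 5: go left to 27.
    27 is a leaf — visit 27.
  At 5: go right to 11.
    At 11: go left to 10.
      10 is a leaf — visit 10.
    At 11: go right to 4.
      4 is a leaf — visit 4.
    Visit 11.
  Visit 5.
At 37: go right to 2.
  At 2: go left to 16.
    16 is a leaf — visit 16.
  At 2: go right to 20.
    20 is a leaf — visit 20.
  Visit 2.
Visit 37.
Full post-order sequence: 27, 10, 4, 11, 5, 16, 20, 2, 37.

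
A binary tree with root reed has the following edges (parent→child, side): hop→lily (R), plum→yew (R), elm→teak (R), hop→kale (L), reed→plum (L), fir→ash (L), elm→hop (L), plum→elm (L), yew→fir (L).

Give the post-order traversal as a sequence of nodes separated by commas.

Post-order visits the left subtree, then the right subtree, then the node.
At reed: go left to plum.
  At plum: go left to elm.
    At elm: go left to hop.
      At hop: go left to kale.
        kale is a leaf — visit kale.
      At hop: go right to lily.
        lily is a leaf — visit lily.
      Visit hop.
    At elm: go right to teak.
      teak is a leaf — visit teak.
    Visit elm.
  At plum: go right to yew.
    At yew: go left to fir.
      At fir: go left to ash.
        ash is a leaf — visit ash.
      At fir: no right child.
      Visit fir.
    At yew: no right child.
    Visit yew.
  Visit plum.
At reed: no right child.
Visit reed.

kale, lily, hop, teak, elm, ash, fir, yew, plum, reed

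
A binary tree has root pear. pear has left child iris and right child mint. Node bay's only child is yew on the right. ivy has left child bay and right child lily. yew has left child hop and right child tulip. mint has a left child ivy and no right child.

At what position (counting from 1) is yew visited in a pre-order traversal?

6

Pre-order visits the node, then its left subtree, then its right subtree.
Visit pear.
At pear: go left to iris.
  iris is a leaf — visit iris.
At pear: go right to mint.
  Visit mint.
  At mint: go left to ivy.
    Visit ivy.
    At ivy: go left to bay.
      Visit bay.
      At bay: no left child.
      At bay: go right to yew.
        Visit yew.
        At yew: go left to hop.
          hop is a leaf — visit hop.
        At yew: go right to tulip.
          tulip is a leaf — visit tulip.
    At ivy: go right to lily.
      lily is a leaf — visit lily.
  At mint: no right child.
Full pre-order sequence: pear, iris, mint, ivy, bay, yew, hop, tulip, lily.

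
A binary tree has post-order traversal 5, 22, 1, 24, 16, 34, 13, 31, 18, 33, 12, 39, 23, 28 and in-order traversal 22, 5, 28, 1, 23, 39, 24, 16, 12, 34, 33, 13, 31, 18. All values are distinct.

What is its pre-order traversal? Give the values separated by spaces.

The last element of post-order is the root; it splits in-order into left and right subtrees.
Root 28: left subtree has 2 nodes {22, 5}, right has 11 {1, 23, 39, 24, 16, 12, 34, 33, 13, 31, 18}.
  Root 22: left subtree has 0 nodes { }, right has 1 {5}.
  Root 23: left subtree has 1 node {1}, right has 9 {39, 24, 16, 12, 34, 33, 13, 31, 18}.
    Root 39: left subtree has 0 nodes { }, right has 8 {24, 16, 12, 34, 33, 13, 31, 18}.
      Root 12: left subtree has 2 nodes {24, 16}, right has 5 {34, 33, 13, 31, 18}.
        Root 16: left subtree has 1 node {24}, right has 0 { }.
        Root 33: left subtree has 1 node {34}, right has 3 {13, 31, 18}.
          Root 18: left subtree has 2 nodes {13, 31}, right has 0 { }.
            Root 31: left subtree has 1 node {13}, right has 0 { }.

28 22 5 23 1 39 12 16 24 33 34 18 31 13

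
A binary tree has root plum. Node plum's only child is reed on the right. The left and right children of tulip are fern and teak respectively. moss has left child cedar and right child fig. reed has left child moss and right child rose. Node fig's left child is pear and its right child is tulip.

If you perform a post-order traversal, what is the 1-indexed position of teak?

4

Post-order visits the left subtree, then the right subtree, then the node.
At plum: no left child.
At plum: go right to reed.
  At reed: go left to moss.
    At moss: go left to cedar.
      cedar is a leaf — visit cedar.
    At moss: go right to fig.
      At fig: go left to pear.
        pear is a leaf — visit pear.
      At fig: go right to tulip.
        At tulip: go left to fern.
          fern is a leaf — visit fern.
        At tulip: go right to teak.
          teak is a leaf — visit teak.
        Visit tulip.
      Visit fig.
    Visit moss.
  At reed: go right to rose.
    rose is a leaf — visit rose.
  Visit reed.
Visit plum.
Full post-order sequence: cedar, pear, fern, teak, tulip, fig, moss, rose, reed, plum.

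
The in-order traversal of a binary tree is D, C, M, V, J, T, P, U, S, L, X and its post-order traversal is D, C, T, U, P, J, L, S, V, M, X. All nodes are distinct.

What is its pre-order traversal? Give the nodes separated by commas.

X, M, C, D, V, S, J, P, T, U, L

The last element of post-order is the root; it splits in-order into left and right subtrees.
Root X: left subtree has 10 nodes {D, C, M, V, J, T, P, U, S, L}, right has 0 { }.
  Root M: left subtree has 2 nodes {D, C}, right has 7 {V, J, T, P, U, S, L}.
    Root C: left subtree has 1 node {D}, right has 0 { }.
    Root V: left subtree has 0 nodes { }, right has 6 {J, T, P, U, S, L}.
      Root S: left subtree has 4 nodes {J, T, P, U}, right has 1 {L}.
        Root J: left subtree has 0 nodes { }, right has 3 {T, P, U}.
          Root P: left subtree has 1 node {T}, right has 1 {U}.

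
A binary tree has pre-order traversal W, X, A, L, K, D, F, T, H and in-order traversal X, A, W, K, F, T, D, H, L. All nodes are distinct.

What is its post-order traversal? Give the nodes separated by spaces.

The first element of pre-order is the root; it splits in-order into left and right subtrees.
Root W: left subtree has 2 nodes {X, A}, right has 6 {K, F, T, D, H, L}.
  Root X: left subtree has 0 nodes { }, right has 1 {A}.
  Root L: left subtree has 5 nodes {K, F, T, D, H}, right has 0 { }.
    Root K: left subtree has 0 nodes { }, right has 4 {F, T, D, H}.
      Root D: left subtree has 2 nodes {F, T}, right has 1 {H}.
        Root F: left subtree has 0 nodes { }, right has 1 {T}.

A X T F H D K L W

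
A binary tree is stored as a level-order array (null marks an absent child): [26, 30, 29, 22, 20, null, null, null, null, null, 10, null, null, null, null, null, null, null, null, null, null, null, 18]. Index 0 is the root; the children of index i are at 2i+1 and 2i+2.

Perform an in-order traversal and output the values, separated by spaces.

22 30 20 10 18 26 29

In-order visits the left subtree, then the node, then the right subtree.
At 26: go left to 30.
  At 30: go left to 22.
    22 is a leaf — visit 22.
  Visit 30.
  At 30: go right to 20.
    At 20: no left child.
    Visit 20.
    At 20: go right to 10.
      At 10: no left child.
      Visit 10.
      At 10: go right to 18.
        18 is a leaf — visit 18.
Visit 26.
At 26: go right to 29.
  29 is a leaf — visit 29.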